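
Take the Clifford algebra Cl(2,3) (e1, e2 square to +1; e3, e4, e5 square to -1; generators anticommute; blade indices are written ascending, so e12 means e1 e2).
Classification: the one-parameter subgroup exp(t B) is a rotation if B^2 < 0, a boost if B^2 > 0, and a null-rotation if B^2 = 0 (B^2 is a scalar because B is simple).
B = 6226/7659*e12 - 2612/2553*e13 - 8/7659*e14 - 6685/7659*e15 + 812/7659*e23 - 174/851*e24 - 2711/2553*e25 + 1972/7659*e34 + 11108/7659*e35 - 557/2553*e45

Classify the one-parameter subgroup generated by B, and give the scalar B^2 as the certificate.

B^2 term by term: the squares give (6226/7659)^2*(e12)^2 + (-2612/2553)^2*(e13)^2 + (-8/7659)^2*(e14)^2 + (-6685/7659)^2*(e15)^2 + (812/7659)^2*(e23)^2 + (-174/851)^2*(e24)^2 + (-2711/2553)^2*(e25)^2 + (1972/7659)^2*(e34)^2 + (11108/7659)^2*(e35)^2 + (-557/2553)^2*(e45)^2 = 38763076/58660281*(-1) + 6822544/6517809*(+1) + 64/58660281*(+1) + 44689225/58660281*(+1) + 659344/58660281*(+1) + 30276/724201*(+1) + 7349521/6517809*(+1) + 3888784/58660281*(-1) + 123387664/58660281*(-1) + 310249/6517809*(-1) = 1/9 (each basis 2-blade squares to minus the product of its generators' squares); cross terms between blades sharing an index anticommute and cancel; the commuting (index-disjoint) pairs give grade-4 terms 2*c*c'*(blade product), which cancel blade by blade — e1234: 24555344/58660281 - 302992/724201 - 12992/58660281 = 0; e1235: 138316816/58660281 - 14162264/6517809 - 10856440/58660281 = 0; e1245: -6935764/19553427 - 43376/19553427 + 775460/2172603 = 0; e1345: 2909768/6517809 + 177728/58660281 - 26365640/58660281 = 0; e2345: -904568/19553427 + 1288528/2172603 - 10692184/19553427 = 0 — confirming B is simple. So B^2 = 1/9.
Answer: boost, certificate B^2 = 1/9. Because 1/9 is invariant under every versor sandwich, the classification follows from its sign alone.


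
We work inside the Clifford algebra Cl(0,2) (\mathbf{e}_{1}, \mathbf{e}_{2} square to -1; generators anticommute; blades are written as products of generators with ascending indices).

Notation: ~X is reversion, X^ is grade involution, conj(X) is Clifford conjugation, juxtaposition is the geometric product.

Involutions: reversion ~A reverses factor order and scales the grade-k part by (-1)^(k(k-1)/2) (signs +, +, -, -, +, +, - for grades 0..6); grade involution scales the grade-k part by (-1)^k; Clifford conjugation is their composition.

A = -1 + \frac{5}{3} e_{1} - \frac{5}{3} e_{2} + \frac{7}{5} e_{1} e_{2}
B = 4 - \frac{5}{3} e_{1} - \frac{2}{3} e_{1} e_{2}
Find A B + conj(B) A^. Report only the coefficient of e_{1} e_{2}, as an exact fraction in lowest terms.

first term: -\frac{13}{45} + \frac{85}{9} e_{1} - \frac{71}{9} e_{2} + \frac{157}{45} e_{1} e_{2}
second term: -\frac{97}{45} - \frac{85}{9} e_{1} + \frac{29}{9} e_{2} + \frac{347}{45} e_{1} e_{2}
Answer: \frac{56}{5}


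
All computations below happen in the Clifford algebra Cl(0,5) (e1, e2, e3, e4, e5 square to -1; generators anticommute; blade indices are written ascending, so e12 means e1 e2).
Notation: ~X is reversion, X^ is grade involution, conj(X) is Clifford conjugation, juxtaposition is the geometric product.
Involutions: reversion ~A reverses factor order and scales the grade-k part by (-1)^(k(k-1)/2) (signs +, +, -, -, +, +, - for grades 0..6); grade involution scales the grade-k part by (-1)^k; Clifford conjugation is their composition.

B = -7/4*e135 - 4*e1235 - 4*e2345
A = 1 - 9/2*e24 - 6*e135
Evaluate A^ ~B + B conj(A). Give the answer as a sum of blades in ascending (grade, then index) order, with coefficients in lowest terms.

first term: 21/2 - 24*e2 + 18*e35 - 24*e124 + 7/4*e135 - 4*e1235 - 18*e1345 - 4*e2345 + 63/8*e12345
second term: 21/2 - 24*e2 - 18*e35 + 24*e124 - 7/4*e135 - 4*e1235 - 18*e1345 - 4*e2345 + 63/8*e12345
Answer: 21 - 48*e2 - 8*e1235 - 36*e1345 - 8*e2345 + 63/4*e12345


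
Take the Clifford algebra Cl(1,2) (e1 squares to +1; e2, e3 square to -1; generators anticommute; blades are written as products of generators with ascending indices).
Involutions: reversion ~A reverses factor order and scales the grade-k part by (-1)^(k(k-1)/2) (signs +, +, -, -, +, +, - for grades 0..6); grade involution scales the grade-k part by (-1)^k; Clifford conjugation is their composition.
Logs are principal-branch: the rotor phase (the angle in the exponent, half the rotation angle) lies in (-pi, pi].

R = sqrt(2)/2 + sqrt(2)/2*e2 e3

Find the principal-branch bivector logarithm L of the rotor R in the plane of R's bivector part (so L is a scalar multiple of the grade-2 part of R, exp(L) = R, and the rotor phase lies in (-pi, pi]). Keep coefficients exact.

The scalar part of R is sqrt(2)/2, which fixes the principal-branch rotor phase; the unit plane is then the bivector part divided by the sine of that phase, and L is that plane scaled by the phase.
Concretely: cos(phase) = sqrt(2)/2 gives phase = ±pi/4, and since phase/sin(phase) is even the sign is immaterial: L = (phase/sin(phase)) * <R>_2 = (sqrt(2)*pi/4) * <R>_2.
Answer: pi/4*e2 e3


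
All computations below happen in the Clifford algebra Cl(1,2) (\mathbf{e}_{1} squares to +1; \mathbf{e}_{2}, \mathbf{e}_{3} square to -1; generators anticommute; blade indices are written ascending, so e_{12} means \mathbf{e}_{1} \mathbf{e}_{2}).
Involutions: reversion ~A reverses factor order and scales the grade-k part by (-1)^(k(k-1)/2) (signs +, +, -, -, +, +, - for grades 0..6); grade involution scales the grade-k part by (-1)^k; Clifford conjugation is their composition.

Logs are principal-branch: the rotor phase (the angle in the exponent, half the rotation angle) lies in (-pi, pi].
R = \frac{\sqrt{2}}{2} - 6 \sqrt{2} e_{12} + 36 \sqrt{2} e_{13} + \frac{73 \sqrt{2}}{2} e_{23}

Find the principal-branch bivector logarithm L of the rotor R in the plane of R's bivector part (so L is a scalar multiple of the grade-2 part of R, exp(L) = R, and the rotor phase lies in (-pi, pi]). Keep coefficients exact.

The scalar part of R is \frac{\sqrt{2}}{2}, which fixes the principal-branch rotor phase; the unit plane is then the bivector part divided by the sine of that phase, and L is that plane scaled by the phase.
Concretely: cos(phase) = \frac{\sqrt{2}}{2} gives phase = ±\frac{\pi}{4}, and since phase/sin(phase) is even the sign is immaterial: L = (phase/sin(phase)) * <R>_2 = (\frac{\sqrt{2} \pi}{4}) * <R>_2.
Answer: - 3 \pi e_{12} + 18 \pi e_{13} + \frac{73 \pi}{4} e_{23}


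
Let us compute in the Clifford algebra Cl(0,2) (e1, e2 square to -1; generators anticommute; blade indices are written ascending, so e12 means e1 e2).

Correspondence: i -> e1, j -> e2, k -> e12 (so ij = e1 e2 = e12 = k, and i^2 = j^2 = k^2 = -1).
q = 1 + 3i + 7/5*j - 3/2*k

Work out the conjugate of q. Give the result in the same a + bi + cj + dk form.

In blades: q = 1 + 3*e1 + 7/5*e2 - 3/2*e12.
Conjugation here is Clifford conjugation: the scalar is fixed and the grade-1 and grade-2 blades all flip sign, giving 1 - 3*e1 - 7/5*e2 + 3/2*e12; translating back:
Answer: 1 - 3i - 7/5*j + 3/2*k


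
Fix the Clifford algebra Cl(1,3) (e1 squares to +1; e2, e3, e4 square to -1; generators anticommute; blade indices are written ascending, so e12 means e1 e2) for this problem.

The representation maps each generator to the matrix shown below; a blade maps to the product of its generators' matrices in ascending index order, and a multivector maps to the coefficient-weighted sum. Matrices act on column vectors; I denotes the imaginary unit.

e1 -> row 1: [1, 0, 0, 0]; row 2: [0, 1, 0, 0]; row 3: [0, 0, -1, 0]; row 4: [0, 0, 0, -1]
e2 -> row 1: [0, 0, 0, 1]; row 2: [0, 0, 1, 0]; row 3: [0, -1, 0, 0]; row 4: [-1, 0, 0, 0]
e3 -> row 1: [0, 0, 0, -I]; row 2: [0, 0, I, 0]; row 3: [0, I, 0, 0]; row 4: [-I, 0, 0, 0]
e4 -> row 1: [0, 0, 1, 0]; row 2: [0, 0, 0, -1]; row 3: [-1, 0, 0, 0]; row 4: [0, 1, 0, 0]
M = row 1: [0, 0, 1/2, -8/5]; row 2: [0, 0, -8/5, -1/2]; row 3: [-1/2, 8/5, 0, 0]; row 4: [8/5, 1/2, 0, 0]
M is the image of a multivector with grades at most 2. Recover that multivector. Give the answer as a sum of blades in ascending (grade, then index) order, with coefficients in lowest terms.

Method: the blade images are trace-orthogonal — tr(rho(e_A) rho(e_B)^-1) = 4 if A = B and 0 otherwise — and rho(e_A)^-1 = (e_A)^2 * rho(e_A) with (e_A)^2 = +1 or -1, so the coefficient of e_A in the preimage is (e_A)^2 * tr(M rho(e_A))/4.
Nonzero projections over blades of grade <= 2: e2: (e2)^2 = -1, tr(M rho(e2)) = 32/5, coefficient -8/5; e4: (e4)^2 = -1, tr(M rho(e4)) = -2, coefficient 1/2. Every other blade of grade <= 2 projects to 0.
Answer: -8/5*e2 + 1/2*e4


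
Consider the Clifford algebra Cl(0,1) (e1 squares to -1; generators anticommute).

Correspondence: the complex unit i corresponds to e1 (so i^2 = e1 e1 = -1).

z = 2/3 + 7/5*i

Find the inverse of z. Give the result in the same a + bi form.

In blades: z = 2/3 + 7/5*e1.
With qbar = 2/3 - 7/5*e1 (scalar fixed, mapped units negated), z qbar = 541/225 (the sum of squared coefficients), so z^-1 = qbar / (541/225) = 150/541 - 315/541*e1; translating back:
Answer: 150/541 - 315/541*i


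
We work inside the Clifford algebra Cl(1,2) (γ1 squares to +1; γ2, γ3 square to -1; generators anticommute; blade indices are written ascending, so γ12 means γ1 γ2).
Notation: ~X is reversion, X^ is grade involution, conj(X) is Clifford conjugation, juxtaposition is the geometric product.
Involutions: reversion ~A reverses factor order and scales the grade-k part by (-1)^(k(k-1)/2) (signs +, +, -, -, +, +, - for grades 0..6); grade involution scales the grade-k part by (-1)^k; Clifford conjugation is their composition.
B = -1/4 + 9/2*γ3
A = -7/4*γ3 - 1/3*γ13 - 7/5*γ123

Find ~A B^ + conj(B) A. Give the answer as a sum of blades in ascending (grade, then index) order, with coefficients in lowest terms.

first term: -63/8 + 3/2*γ1 + 7/16*γ3 + 63/10*γ12 - 1/12*γ13 - 7/20*γ123
second term: -63/8 + 3/2*γ1 + 7/16*γ3 - 63/10*γ12 + 1/12*γ13 + 7/20*γ123
Answer: -63/4 + 3*γ1 + 7/8*γ3


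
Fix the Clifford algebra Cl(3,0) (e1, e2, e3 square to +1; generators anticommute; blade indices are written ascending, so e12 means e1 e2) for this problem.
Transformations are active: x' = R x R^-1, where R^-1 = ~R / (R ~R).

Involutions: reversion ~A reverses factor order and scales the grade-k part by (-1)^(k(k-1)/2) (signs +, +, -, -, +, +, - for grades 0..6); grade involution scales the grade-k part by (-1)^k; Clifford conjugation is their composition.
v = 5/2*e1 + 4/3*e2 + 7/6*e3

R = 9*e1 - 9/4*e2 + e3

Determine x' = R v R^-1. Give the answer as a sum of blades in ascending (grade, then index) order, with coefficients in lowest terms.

~R = 9*e1 - 9/4*e2 + e3, and R ~R = 1393/16, so R^-1 = ~R / (1393/16).
R v = 62/3 + 141/8*e12 + 8*e13 - 95/24*e23
Answer: 4939/2786*e1 - 10036/4179*e2 - 5783/8358*e3


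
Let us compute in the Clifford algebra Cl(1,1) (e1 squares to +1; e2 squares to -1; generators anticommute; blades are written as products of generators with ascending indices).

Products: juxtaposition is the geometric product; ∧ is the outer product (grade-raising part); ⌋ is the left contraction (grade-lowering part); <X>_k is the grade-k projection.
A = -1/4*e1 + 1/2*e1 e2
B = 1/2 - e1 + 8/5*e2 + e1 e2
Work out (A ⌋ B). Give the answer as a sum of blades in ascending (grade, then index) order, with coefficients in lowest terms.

step 1: 3/4 - 1/4*e2
Answer: 3/4 - 1/4*e2


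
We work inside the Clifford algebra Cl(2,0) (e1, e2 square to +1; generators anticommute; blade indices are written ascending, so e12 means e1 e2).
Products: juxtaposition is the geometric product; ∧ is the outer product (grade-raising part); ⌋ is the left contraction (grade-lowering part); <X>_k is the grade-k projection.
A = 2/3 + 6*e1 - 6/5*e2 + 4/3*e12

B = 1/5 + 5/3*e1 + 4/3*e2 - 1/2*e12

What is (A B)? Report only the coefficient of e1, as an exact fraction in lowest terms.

step 1: 46/5 + 157/45*e1 - 343/75*e2 + 149/15*e12
Answer: 157/45


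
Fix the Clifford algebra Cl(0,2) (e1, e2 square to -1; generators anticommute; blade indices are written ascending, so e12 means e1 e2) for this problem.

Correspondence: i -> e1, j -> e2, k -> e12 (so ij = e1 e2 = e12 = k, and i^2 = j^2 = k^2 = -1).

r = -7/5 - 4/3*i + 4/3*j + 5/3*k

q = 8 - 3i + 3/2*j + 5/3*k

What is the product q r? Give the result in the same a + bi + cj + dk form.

In blades: q = 8 - 3*e1 + 3/2*e2 + 5/3*e12, r = -7/5 - 4/3*e1 + 4/3*e2 + 5/3*e12.
Distribute q over r term by term (generator squares from the signature, products reordered to ascending indices): (8)*r = -56/5 - 32/3*e1 + 32/3*e2 + 40/3*e12; (-3*e1)*r = -4 + 21/5*e1 + 5*e2 - 4*e12; (3/2*e2)*r = -2 + 5/2*e1 - 21/10*e2 + 2*e12; (5/3*e12)*r = -25/9 - 20/9*e1 - 20/9*e2 - 7/3*e12.
Sum: -899/45 - 557/90*e1 + 1021/90*e2 + 9*e12; translating back through the correspondence:
Answer: -899/45 - 557/90*i + 1021/90*j + 9k


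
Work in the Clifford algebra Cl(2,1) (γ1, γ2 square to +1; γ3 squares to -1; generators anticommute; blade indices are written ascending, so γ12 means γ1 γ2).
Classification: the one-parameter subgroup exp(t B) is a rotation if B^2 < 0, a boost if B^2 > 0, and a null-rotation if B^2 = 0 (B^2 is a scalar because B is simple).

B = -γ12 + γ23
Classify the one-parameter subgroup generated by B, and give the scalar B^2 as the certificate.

B^2 term by term: the squares give (-1)^2*(γ12)^2 + (1)^2*(γ23)^2 = 1*(-1) + 1*(+1) = 0 (each basis 2-blade squares to minus the product of its generators' squares); cross terms between blades sharing an index anticommute and cancel. So B^2 = 0.
Answer: null-rotation, certificate B^2 = 0. Note: conjugating B changes its blade decomposition but never the scalar B^2 = 0, whose sign settles the classification.


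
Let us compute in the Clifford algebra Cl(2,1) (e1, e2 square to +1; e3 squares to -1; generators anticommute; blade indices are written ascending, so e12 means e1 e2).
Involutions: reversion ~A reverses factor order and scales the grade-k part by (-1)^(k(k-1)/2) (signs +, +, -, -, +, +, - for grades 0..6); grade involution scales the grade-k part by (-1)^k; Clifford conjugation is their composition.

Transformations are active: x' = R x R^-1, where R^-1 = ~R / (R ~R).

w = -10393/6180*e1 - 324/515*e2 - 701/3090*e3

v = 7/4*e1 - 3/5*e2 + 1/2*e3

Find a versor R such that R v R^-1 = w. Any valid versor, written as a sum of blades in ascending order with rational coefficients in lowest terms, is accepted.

Since q(v) = q(w) = 1269/400, the sum R = v + w = 211/3090*e1 - 633/515*e2 + 422/1545*e3 does the job whenever invertible.
Answer: 211/3090*e1 - 633/515*e2 + 422/1545*e3


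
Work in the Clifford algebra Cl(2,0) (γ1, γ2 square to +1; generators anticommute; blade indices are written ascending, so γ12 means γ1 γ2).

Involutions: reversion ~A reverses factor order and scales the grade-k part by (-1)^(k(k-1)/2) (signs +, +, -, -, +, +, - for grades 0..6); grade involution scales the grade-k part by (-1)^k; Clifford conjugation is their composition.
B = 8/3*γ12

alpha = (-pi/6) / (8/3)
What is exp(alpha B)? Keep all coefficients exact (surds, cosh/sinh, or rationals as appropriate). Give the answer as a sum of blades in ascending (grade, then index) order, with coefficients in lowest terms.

B^2 = (8/3)^2*(γ12)^2 = 64/9*(-1) = -64/9 (a basis 2-blade squares to minus the product of its generators' squares).
B^2 = -64/9 — circular case — the even/odd split gives cos and sin: l = 8/3, alpha*l = -pi/6, so exp(alpha B) = cos(-pi/6) + (sin(-pi/6)/(8/3))*B = sqrt(3)/2 + (-3/16)*B.
Answer: sqrt(3)/2 - 1/2*γ12


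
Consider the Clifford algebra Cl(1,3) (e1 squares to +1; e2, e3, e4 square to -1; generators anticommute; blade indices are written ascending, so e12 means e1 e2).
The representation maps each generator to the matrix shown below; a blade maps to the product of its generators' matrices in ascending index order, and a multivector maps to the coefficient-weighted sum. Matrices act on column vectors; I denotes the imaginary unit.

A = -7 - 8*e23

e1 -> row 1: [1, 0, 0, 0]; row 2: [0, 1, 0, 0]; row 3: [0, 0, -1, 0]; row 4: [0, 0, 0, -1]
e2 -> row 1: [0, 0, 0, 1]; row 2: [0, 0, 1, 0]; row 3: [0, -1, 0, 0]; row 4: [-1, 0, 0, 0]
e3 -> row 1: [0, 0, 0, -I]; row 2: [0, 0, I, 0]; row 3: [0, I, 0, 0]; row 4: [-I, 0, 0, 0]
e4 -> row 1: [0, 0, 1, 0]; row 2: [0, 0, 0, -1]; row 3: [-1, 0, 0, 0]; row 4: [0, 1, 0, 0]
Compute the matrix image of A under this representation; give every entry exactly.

Bivector images (products of the table entries): rho(e23) = rho(e2)rho(e3) = row 1: [-I, 0, 0, 0]; row 2: [0, I, 0, 0]; row 3: [0, 0, -I, 0]; row 4: [0, 0, 0, I].
M = (-7)*1 + (-8)*rho(e23), summed entrywise (1 is the identity matrix):
Answer: row 1: [-7 + 8*I, 0, 0, 0]; row 2: [0, -7 - 8*I, 0, 0]; row 3: [0, 0, -7 + 8*I, 0]; row 4: [0, 0, 0, -7 - 8*I]


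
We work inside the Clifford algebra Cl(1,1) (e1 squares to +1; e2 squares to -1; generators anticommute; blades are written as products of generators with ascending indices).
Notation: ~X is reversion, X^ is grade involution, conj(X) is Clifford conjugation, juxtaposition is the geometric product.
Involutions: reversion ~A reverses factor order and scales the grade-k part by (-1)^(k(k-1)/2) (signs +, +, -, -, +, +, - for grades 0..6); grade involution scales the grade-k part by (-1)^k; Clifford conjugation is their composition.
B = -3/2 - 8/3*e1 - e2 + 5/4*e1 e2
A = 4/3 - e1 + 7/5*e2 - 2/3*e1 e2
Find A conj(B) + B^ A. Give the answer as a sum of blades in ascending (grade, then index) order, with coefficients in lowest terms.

first term: -157/30 + 143/36*e1 + 407/180*e2 - 27/5*e1 e2
second term: -69/10 + 95/36*e1 - 233/180*e2 + 37/5*e1 e2
Answer: -182/15 + 119/18*e1 + 29/30*e2 + 2*e1 e2


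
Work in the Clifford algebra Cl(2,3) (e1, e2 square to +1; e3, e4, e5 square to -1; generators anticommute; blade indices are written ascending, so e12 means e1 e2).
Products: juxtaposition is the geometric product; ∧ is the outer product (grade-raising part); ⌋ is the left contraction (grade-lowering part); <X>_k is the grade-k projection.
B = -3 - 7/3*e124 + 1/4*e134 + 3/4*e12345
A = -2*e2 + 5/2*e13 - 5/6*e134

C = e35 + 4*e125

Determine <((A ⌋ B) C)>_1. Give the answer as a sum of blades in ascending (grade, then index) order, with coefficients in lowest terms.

step 1: 5/24 + 5/8*e4 - 14/3*e14 + 5/8*e25 - 15/8*e245 + 3/2*e1345
step 2: 5/2*e1 - 6*e14 + 5/8*e23 + 5/24*e35 + 5/6*e125 - 33/8*e234 - 56/3*e245 - 5/8*e345 + 5/2*e1245 + 14/3*e1345
step 3: 5/2*e1
Answer: 5/2*e1


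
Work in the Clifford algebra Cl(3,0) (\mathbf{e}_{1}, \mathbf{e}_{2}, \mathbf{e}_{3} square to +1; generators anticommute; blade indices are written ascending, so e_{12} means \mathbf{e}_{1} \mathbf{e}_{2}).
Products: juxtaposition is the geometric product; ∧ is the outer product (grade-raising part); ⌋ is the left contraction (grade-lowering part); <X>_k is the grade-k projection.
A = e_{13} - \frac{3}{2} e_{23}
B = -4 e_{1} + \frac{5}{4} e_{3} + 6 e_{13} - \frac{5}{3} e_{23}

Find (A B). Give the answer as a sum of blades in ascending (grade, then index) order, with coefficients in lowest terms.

step 1: -\frac{17}{2} + \frac{5}{4} e_{1} - \frac{15}{8} e_{2} + 4 e_{3} - \frac{22}{3} e_{12} + 6 e_{123}
Answer: -\frac{17}{2} + \frac{5}{4} e_{1} - \frac{15}{8} e_{2} + 4 e_{3} - \frac{22}{3} e_{12} + 6 e_{123}


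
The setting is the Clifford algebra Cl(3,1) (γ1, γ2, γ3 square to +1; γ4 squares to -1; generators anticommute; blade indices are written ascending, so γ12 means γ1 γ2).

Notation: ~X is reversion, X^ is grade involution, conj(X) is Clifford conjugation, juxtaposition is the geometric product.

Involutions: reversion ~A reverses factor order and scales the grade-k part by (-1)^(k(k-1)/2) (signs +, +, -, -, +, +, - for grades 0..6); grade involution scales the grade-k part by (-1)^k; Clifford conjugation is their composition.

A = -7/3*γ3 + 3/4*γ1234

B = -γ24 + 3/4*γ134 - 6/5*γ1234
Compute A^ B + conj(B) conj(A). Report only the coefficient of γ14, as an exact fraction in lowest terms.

first term: 9/10 - 9/16*γ2 + 3/4*γ13 - 7/4*γ14 - 14/5*γ124 + 7/3*γ234
second term: 9/10 + 9/16*γ2 - 3/4*γ13 - 7/4*γ14 + 14/5*γ124 - 7/3*γ234
Answer: -7/2


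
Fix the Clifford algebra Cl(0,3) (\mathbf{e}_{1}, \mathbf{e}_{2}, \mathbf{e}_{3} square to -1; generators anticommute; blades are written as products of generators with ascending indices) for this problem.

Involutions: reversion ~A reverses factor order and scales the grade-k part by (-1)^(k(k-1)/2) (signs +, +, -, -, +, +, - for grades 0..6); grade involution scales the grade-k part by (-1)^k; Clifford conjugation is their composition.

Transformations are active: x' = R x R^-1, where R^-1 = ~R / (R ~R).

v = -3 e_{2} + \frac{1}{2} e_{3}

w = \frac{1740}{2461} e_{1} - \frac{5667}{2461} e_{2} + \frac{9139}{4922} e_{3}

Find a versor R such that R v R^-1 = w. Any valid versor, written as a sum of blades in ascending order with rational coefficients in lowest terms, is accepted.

Reasoning: v^2 = w^2 = -\frac{37}{4} since conjugation preserves the quadratic form; R = v + w = \frac{1740}{2461} e_{1} - \frac{13050}{2461} e_{2} + \frac{5800}{2461} e_{3} is then valid when invertible, keeping its own part and reversing (v - w)/2.
Answer: \frac{1740}{2461} e_{1} - \frac{13050}{2461} e_{2} + \frac{5800}{2461} e_{3}


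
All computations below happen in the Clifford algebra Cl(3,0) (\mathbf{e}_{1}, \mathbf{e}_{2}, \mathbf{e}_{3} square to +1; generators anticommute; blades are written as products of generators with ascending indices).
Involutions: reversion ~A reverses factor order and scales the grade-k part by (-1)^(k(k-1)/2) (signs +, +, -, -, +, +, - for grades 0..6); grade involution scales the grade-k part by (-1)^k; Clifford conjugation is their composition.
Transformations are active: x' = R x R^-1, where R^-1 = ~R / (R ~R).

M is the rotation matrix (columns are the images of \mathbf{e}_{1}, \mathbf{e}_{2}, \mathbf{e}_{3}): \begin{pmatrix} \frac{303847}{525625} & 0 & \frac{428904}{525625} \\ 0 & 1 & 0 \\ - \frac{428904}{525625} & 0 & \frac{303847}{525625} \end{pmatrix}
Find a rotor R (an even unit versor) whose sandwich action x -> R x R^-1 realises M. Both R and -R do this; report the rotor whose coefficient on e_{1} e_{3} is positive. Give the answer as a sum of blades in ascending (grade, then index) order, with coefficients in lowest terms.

Method: write R = a + b12*e_{1} e_{2} + b13*e_{1} e_{3} + b23*e_{2} e_{3} with a^2 + b12^2 + b13^2 + b23^2 = 1 (so R^-1 = ~R). Expanding the columns R e_j ~R gives tr M = 4a^2 - 1 and, from the antisymmetric part, M21 - M12 = -4a*b12, M13 - M31 = 4a*b13, M32 - M23 = -4a*b23.
Here tr M = \frac{1133319}{525625}, so a^2 = (1 + tr M)/4 = \frac{414736}{525625} and a = ±\frac{644}{725}. Taking a = \frac{644}{725}: M21 - M12 = 0, M13 - M31 = \frac{857808}{525625}, M32 - M23 = 0, giving b12 = 0, b13 = \frac{333}{725}, b23 = 0, i.e. R = \frac{644}{725} + \frac{333}{725} e_{1} e_{3}.
Its e_{1} e_{3} coefficient is already positive.
Answer: \frac{644}{725} + \frac{333}{725} e_{1} e_{3}. Sheet selection: the two-to-one cover makes ±R indistinguishable at the matrix level (trace \frac{1133319}{525625}), so uniqueness comes from the required sign on e_{1} e_{3}.


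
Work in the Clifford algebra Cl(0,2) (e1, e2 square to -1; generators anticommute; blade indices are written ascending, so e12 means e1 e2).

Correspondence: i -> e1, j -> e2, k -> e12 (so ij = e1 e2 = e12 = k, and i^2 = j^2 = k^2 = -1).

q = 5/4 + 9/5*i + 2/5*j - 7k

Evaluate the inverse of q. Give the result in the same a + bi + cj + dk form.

In blades: q = 5/4 + 9/5*e1 + 2/5*e2 - 7*e12.
With qbar = 5/4 - 9/5*e1 - 2/5*e2 + 7*e12 (scalar fixed, mapped units negated), q qbar = 4317/80 (the sum of squared coefficients), so q^-1 = qbar / (4317/80) = 100/4317 - 48/1439*e1 - 32/4317*e2 + 560/4317*e12; translating back:
Answer: 100/4317 - 48/1439*i - 32/4317*j + 560/4317*k


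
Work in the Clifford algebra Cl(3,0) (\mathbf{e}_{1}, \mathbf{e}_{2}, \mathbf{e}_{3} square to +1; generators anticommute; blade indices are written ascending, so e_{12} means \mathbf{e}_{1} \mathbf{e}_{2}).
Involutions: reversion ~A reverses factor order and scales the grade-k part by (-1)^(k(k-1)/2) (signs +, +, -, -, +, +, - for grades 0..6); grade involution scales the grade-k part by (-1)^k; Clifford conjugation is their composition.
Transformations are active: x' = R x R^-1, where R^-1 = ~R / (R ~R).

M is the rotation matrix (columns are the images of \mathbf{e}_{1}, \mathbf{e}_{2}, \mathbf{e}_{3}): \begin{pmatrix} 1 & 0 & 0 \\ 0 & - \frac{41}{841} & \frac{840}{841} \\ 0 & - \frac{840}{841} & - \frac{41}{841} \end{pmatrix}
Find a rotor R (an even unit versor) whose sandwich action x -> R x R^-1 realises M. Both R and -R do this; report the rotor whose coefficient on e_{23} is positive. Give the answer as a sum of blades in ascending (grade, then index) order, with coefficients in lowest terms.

Method: write R = a + b12*e_{12} + b13*e_{13} + b23*e_{23} with a^2 + b12^2 + b13^2 + b23^2 = 1 (so R^-1 = ~R). Expanding the columns R e_j ~R gives tr M = 4a^2 - 1 and, from the antisymmetric part, M21 - M12 = -4a*b12, M13 - M31 = 4a*b13, M32 - M23 = -4a*b23.
Here tr M = \frac{759}{841}, so a^2 = (1 + tr M)/4 = \frac{400}{841} and a = ±\frac{20}{29}. Taking a = \frac{20}{29}: M21 - M12 = 0, M13 - M31 = 0, M32 - M23 = -\frac{1680}{841}, giving b12 = 0, b13 = 0, b23 = \frac{21}{29}, i.e. R = \frac{20}{29} + \frac{21}{29} e_{23}.
Its e_{23} coefficient is already positive.
Answer: \frac{20}{29} + \frac{21}{29} e_{23}. Note: both R and -R realise this M (trace \frac{759}{841}); the covering map identifies them, and the e_{23}-coefficient sign is the tie-breaker.


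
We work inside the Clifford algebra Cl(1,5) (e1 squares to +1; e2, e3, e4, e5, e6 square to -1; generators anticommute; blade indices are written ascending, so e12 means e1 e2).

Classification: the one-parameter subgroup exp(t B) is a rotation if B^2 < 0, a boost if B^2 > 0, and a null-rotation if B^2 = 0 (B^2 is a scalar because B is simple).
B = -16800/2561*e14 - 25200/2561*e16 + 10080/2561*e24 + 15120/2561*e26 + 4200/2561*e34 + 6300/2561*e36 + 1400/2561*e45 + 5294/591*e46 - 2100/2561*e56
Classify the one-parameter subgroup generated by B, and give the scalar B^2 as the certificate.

B^2 term by term: the squares give (-16800/2561)^2*(e14)^2 + (-25200/2561)^2*(e16)^2 + (10080/2561)^2*(e24)^2 + (15120/2561)^2*(e26)^2 + (4200/2561)^2*(e34)^2 + (6300/2561)^2*(e36)^2 + (1400/2561)^2*(e45)^2 + (5294/591)^2*(e46)^2 + (-2100/2561)^2*(e56)^2 = 282240000/6558721*(+1) + 635040000/6558721*(+1) + 101606400/6558721*(-1) + 228614400/6558721*(-1) + 17640000/6558721*(-1) + 39690000/6558721*(-1) + 1960000/6558721*(-1) + 28026436/349281*(-1) + 4410000/6558721*(-1) = -4/9 (each basis 2-blade squares to minus the product of its generators' squares); cross terms between blades sharing an index anticommute and cancel; the commuting (index-disjoint) pairs give grade-4 terms 2*c*c'*(blade product), which cancel blade by blade — e1246: 508032000/6558721 - 508032000/6558721 = 0; e1346: 211680000/6558721 - 211680000/6558721 = 0; e1456: 70560000/6558721 - 70560000/6558721 = 0; e2346: -127008000/6558721 + 127008000/6558721 = 0; e2456: -42336000/6558721 + 42336000/6558721 = 0; e3456: -17640000/6558721 + 17640000/6558721 = 0 — confirming B is simple. So B^2 = -4/9.
Answer: rotation, certificate B^2 = -4/9. No conjugation can change B^2 = -4/9; the sign gives the class.


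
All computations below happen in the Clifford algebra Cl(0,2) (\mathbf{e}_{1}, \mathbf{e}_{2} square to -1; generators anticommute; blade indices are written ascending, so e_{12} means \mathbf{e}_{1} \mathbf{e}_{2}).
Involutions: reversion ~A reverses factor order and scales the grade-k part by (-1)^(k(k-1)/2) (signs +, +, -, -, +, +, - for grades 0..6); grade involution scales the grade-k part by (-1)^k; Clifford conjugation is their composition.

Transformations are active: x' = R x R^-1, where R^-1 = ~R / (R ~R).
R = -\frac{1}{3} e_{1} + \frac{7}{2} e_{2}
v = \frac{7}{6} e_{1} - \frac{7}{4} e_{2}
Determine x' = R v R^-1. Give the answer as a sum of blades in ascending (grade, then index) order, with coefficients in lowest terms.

~R = -\frac{1}{3} e_{1} + \frac{7}{2} e_{2}, and R ~R = -\frac{445}{36}, so R^-1 = ~R / (-\frac{445}{36}).
R v = \frac{469}{72} - \frac{7}{2} e_{12}
Answer: -\frac{2177}{2670} e_{1} - \frac{3451}{1780} e_{2}


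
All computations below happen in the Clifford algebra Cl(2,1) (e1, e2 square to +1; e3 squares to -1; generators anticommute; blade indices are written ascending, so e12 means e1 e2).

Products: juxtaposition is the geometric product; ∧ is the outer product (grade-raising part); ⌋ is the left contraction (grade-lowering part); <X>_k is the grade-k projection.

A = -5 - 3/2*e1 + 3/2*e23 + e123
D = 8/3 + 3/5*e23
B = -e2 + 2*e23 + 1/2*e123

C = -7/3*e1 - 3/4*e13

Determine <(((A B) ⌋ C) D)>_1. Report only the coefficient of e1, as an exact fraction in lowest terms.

step 1: 7/2 + 11/4*e1 + 5*e2 + 3/2*e3 + 3/2*e12 + e13 - 43/4*e23 - 11/2*e123
step 2: -43/6 - 223/24*e1 - 33/16*e3 - 21/8*e13
step 3: -172/9 - 223/9*e1 - 99/80*e2 - 11/2*e3 - 63/40*e12 - 7*e13 - 43/10*e23 - 223/40*e123
step 4: -223/9*e1 - 99/80*e2 - 11/2*e3
Answer: -223/9


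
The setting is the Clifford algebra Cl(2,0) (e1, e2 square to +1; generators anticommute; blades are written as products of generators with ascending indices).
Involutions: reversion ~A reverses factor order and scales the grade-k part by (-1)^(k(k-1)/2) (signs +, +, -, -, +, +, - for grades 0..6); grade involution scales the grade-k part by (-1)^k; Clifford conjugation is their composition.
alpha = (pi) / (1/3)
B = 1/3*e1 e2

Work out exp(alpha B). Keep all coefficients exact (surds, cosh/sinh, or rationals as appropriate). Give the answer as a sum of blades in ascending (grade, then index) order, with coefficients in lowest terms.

B^2 = (1/3)^2*(e1 e2)^2 = 1/9*(-1) = -1/9 (a basis 2-blade squares to minus the product of its generators' squares).
B^2 = -1/9 — B^2 < 0, so the exponential closes trigonometrically: l = 1/3, alpha*l = pi, so exp(alpha B) = cos(pi) + (sin(pi)/(1/3))*B = -1 + (0)*B.
Answer: -1


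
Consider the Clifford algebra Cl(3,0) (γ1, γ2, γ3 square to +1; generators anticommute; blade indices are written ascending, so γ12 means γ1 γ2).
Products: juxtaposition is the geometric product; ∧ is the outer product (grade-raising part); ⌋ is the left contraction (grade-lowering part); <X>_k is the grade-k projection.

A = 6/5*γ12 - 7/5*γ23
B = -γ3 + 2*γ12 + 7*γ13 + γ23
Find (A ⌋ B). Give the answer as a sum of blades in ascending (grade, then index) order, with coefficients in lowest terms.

step 1: -1
Answer: -1


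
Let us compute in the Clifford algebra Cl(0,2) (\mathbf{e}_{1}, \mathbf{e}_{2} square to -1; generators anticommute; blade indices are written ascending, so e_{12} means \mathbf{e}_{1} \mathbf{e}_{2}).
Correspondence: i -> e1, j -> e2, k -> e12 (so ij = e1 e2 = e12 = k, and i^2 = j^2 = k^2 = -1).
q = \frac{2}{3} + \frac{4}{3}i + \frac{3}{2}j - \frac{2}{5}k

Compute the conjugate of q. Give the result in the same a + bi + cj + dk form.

In blades: q = \frac{2}{3} + \frac{4}{3} e_{1} + \frac{3}{2} e_{2} - \frac{2}{5} e_{12}.
Conjugation here is Clifford conjugation: the scalar is fixed and the grade-1 and grade-2 blades all flip sign, giving \frac{2}{3} - \frac{4}{3} e_{1} - \frac{3}{2} e_{2} + \frac{2}{5} e_{12}; translating back:
Answer: \frac{2}{3} - \frac{4}{3}i - \frac{3}{2}j + \frac{2}{5}k


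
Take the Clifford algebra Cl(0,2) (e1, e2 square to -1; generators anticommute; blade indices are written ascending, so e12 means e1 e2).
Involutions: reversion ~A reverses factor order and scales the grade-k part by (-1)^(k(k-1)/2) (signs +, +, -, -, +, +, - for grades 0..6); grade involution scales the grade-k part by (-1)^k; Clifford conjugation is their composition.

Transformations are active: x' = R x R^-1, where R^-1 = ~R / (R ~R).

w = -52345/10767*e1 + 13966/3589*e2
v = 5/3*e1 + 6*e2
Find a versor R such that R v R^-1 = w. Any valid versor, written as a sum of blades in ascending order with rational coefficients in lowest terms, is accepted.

Reasoning: v^2 = w^2 = -349/9 since conjugation preserves the quadratic form; R = v + w = -34400/10767*e1 + 35500/3589*e2 is then valid when invertible, keeping its own part and reversing (v - w)/2.
Answer: -34400/10767*e1 + 35500/3589*e2


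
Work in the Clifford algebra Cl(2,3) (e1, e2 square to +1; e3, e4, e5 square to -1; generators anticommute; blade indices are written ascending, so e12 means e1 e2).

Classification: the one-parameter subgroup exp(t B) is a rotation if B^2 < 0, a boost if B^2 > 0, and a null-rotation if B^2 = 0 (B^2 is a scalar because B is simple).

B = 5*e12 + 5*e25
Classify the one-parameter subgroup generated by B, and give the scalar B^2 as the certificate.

B^2 term by term: the squares give (5)^2*(e12)^2 + (5)^2*(e25)^2 = 25*(-1) + 25*(+1) = 0 (each basis 2-blade squares to minus the product of its generators' squares); cross terms between blades sharing an index anticommute and cancel. So B^2 = 0.
Answer: null-rotation, certificate B^2 = 0. Certificate logic: 0 is a conjugation-invariant scalar, so its sign fixes rotation versus boost versus null-rotation outright.


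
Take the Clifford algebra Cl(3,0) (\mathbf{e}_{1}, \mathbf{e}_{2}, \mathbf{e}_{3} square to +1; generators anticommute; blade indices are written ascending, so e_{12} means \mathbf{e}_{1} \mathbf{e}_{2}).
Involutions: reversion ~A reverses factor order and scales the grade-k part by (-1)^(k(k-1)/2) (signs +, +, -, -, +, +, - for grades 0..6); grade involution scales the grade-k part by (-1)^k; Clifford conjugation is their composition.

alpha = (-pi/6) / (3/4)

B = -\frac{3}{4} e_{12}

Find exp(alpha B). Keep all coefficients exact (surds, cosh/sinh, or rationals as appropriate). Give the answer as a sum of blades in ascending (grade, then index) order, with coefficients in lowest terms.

B^2 = (-\frac{3}{4})^2*(e_{12})^2 = \frac{9}{16}*(-1) = -\frac{9}{16} (a basis 2-blade squares to minus the product of its generators' squares).
B^2 = -\frac{9}{16} — circular case — the even/odd split gives cos and sin: l = \frac{3}{4}, alpha*l = - \frac{\pi}{6}, so exp(alpha B) = cos(- \frac{\pi}{6}) + (sin(- \frac{\pi}{6})/(\frac{3}{4}))*B = \frac{\sqrt{3}}{2} + (- \frac{2}{3})*B.
Answer: \frac{\sqrt{3}}{2} + \frac{1}{2} e_{12}


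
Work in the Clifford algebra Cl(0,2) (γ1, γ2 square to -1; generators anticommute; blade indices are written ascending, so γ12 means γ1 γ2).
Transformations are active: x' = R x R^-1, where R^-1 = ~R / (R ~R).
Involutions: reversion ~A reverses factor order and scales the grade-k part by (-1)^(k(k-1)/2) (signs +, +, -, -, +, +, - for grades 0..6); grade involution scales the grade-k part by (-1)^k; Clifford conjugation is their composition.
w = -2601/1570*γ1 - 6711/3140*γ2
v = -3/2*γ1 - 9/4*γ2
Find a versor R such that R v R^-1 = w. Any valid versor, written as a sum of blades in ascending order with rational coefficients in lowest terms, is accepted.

Sketch: the shared square -117/16 makes R = v + w = -2478/785*γ1 - 3444/785*γ2 the natural versor; its sandwich fixes that direction, negates (v - w)/2, and sends v to w.
Answer: -2478/785*γ1 - 3444/785*γ2


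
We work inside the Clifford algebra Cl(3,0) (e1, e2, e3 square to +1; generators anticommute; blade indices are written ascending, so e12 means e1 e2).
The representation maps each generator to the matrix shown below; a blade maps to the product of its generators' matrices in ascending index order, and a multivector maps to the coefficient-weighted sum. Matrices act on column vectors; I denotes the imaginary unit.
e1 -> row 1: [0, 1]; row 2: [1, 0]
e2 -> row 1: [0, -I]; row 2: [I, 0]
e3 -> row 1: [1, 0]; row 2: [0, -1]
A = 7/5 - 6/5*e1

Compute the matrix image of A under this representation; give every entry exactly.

M = (7/5)*1 + (-6/5)*rho(e1), summed entrywise (1 is the identity matrix):
Answer: row 1: [7/5, -6/5]; row 2: [-6/5, 7/5]


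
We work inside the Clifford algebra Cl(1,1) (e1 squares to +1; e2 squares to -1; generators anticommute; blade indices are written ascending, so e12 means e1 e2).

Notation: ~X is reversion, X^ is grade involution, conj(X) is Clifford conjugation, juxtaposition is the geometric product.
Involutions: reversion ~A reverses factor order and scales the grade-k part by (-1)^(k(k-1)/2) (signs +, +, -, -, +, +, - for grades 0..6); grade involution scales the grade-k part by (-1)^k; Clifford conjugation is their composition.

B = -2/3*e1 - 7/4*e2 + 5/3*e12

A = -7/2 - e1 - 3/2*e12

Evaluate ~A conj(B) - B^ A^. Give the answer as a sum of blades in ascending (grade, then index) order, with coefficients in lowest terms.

first term: -19/6 - 119/24*e1 - 131/24*e2 + 49/12*e12
second term: -11/6 - 119/24*e1 - 211/24*e2 - 91/12*e12
Answer: -4/3 + 10/3*e2 + 35/3*e12


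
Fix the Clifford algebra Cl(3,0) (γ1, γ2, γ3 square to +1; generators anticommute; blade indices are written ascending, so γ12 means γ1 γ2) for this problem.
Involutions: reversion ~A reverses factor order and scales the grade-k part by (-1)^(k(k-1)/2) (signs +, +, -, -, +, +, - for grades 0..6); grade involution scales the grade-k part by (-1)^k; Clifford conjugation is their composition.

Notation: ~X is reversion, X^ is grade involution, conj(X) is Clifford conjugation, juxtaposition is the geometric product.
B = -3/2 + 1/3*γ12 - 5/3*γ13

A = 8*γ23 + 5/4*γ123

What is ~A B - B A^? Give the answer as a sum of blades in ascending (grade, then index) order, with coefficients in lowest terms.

first term: 25/12*γ2 + 5/12*γ3 + 40/3*γ12 + 8/3*γ13 + 12*γ23 + 15/8*γ123
second term: 25/12*γ2 + 5/12*γ3 + 40/3*γ12 + 8/3*γ13 - 12*γ23 + 15/8*γ123
Answer: 24*γ23


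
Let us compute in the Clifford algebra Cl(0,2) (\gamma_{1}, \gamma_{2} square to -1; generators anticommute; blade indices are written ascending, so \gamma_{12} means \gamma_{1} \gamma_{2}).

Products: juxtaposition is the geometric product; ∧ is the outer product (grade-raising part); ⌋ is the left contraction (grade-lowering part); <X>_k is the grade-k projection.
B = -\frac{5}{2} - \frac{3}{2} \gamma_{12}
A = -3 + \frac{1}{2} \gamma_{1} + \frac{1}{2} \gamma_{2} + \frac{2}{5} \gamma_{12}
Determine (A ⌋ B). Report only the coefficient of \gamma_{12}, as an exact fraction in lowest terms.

step 1: \frac{81}{10} - \frac{3}{4} \gamma_{1} + \frac{3}{4} \gamma_{2} + \frac{9}{2} \gamma_{12}
Answer: \frac{9}{2}


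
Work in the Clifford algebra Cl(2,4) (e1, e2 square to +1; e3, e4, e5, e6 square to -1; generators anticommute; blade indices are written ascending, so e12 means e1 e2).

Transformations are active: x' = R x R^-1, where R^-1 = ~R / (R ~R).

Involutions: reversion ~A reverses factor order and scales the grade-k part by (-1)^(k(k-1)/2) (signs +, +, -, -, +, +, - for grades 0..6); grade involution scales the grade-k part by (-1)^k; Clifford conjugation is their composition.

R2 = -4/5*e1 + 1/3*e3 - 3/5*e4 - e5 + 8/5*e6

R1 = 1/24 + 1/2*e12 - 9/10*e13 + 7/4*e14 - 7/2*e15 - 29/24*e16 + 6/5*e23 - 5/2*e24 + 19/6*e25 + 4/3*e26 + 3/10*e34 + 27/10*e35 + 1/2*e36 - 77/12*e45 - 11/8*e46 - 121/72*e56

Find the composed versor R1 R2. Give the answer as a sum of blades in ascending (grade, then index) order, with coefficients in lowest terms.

Distribute over the terms of R2 (each basis-blade product reordered to ascending indices, repeated generators contracted through their squares):
R1 (-4/5*e1) = -1/30*e1 + 2/5*e2 - 18/25*e3 + 7/5*e4 - 14/5*e5 - 29/30*e6 - 24/25*e123 + 2*e124 - 38/15*e125 - 16/15*e126 - 6/25*e134 - 54/25*e135 - 2/5*e136 + 77/15*e145 + 11/10*e146 + 121/90*e156
R1 (1/3*e3) = 3/10*e1 - 2/5*e2 + 1/72*e3 + 1/10*e4 + 9/10*e5 + 1/6*e6 + 1/6*e123 - 7/12*e134 + 7/6*e135 + 29/72*e136 + 5/6*e234 - 19/18*e235 - 4/9*e236 - 77/36*e345 - 11/24*e346 - 121/216*e356
R1 (-3/5*e4) = 21/20*e1 - 3/2*e2 + 9/50*e3 - 1/40*e4 + 77/20*e5 + 33/40*e6 - 3/10*e124 + 27/50*e134 - 21/10*e145 - 29/40*e146 - 18/25*e234 + 19/10*e245 + 4/5*e246 + 81/50*e345 + 3/10*e346 + 121/120*e456
R1 (-e5) = -7/2*e1 + 19/6*e2 + 27/10*e3 - 77/12*e4 - 1/24*e5 + 121/72*e6 - 1/2*e125 + 9/10*e135 - 7/4*e145 - 29/24*e156 - 6/5*e235 + 5/2*e245 + 4/3*e256 - 3/10*e345 + 1/2*e356 - 11/8*e456
R1 (8/5*e6) = 29/15*e1 - 32/15*e2 - 4/5*e3 + 11/5*e4 + 121/45*e5 + 1/15*e6 + 4/5*e126 - 36/25*e136 + 14/5*e146 - 28/5*e156 + 48/25*e236 - 4*e246 + 76/15*e256 + 12/25*e346 + 108/25*e356 - 154/15*e456
Summing the partial products and collecting blades:
Answer: -1/4*e1 - 7/15*e2 + 2473/1800*e3 - 329/120*e4 + 331/72*e5 + 319/180*e6 - 119/150*e123 + 17/10*e124 - 91/30*e125 - 4/15*e126 - 17/60*e134 - 7/75*e135 - 2587/1800*e136 + 77/60*e145 + 127/40*e146 - 1967/360*e156 + 17/150*e234 - 203/90*e235 + 332/225*e236 + 22/5*e245 - 16/5*e246 + 32/5*e256 - 737/900*e345 + 193/600*e346 + 23003/5400*e356 - 319/30*e456
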